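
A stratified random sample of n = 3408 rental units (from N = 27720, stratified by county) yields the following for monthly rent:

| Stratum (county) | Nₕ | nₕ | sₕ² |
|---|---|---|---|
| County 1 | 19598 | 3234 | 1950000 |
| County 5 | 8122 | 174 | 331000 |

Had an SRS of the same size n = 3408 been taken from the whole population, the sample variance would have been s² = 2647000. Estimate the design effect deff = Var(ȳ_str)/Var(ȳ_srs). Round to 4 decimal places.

0.6040

Var(ȳ_str) = Σ Wₕ²(1−fₕ)sₕ²/nₕ with Wₕ = Nₕ/27720:
  County 1: (19598/27720)²·(1−3234/19598)·1950000/3234 = 251.6572
  County 5: (8122/27720)²·(1−174/8122)·331000/174 = 159.81338
  → Var(ȳ_str) = 411.47058.
Var(ȳ_srs) = (1 − 3408/27720)·2647000/3408 = 681.21126.
deff = 411.47058 / 681.21126 = 0.6040.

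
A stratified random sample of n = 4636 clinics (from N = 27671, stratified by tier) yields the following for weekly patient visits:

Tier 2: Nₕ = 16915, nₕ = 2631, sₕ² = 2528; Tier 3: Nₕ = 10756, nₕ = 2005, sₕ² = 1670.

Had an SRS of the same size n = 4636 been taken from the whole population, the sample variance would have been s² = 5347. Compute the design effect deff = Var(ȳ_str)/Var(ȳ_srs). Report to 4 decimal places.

Var(ȳ_str) = Σ Wₕ²(1−fₕ)sₕ²/nₕ with Wₕ = Nₕ/27671:
  Tier 2: (16915/27671)²·(1−2631/16915)·2528/2631 = 0.30319941
  Tier 3: (10756/27671)²·(1−2005/10756)·1670/2005 = 0.10239078
  → Var(ȳ_str) = 0.40559019.
Var(ȳ_srs) = (1 − 4636/27671)·5347/4636 = 0.96013018.
deff = 0.40559019 / 0.96013018 = 0.4224.

0.4224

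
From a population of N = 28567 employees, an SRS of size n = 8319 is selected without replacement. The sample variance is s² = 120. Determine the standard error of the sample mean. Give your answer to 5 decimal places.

0.10111

Under SRS without replacement, Var(ȳ) = (1 − f)·s²/n with f = n/N = 8319/28567 = 0.29121014.
Var(ȳ) = (1 − 0.29121014)·120/8319 = 0.70878986·0.014424811 = 0.01022416.
SE(ȳ) = √(0.01022416) = 0.10111.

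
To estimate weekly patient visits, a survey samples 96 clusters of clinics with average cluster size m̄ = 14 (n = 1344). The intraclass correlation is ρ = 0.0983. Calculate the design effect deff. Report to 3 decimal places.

2.278

deff = 1 + (14 − 1)·0.0983 = 1 + 1.2779 = 2.2779.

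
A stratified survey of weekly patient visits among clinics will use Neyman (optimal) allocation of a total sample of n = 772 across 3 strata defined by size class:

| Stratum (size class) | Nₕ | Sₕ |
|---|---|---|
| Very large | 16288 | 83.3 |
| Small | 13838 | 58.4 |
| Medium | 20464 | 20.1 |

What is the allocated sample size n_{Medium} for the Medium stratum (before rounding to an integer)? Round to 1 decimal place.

Neyman allocation: nₕ = n·NₕSₕ / Σⱼ NⱼSⱼ.
Σ NⱼSⱼ = 16288·83.3 + 13838·58.4 + 20464·20.1 = 2.576256 × 10^6.
n_{Medium} = 772·20464·20.1 / (2.576256 × 10^6) = 123.3.

123.3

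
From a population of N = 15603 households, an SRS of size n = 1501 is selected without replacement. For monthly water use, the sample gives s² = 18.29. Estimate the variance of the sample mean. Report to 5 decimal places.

0.01101

Under SRS without replacement, Var(ȳ) = (1 − f)·s²/n with f = n/N = 1501/15603 = 0.09619945.
Var(ȳ) = (1 − 0.09619945)·18.29/1501 = 0.90380055·0.01218521 = 0.011012999.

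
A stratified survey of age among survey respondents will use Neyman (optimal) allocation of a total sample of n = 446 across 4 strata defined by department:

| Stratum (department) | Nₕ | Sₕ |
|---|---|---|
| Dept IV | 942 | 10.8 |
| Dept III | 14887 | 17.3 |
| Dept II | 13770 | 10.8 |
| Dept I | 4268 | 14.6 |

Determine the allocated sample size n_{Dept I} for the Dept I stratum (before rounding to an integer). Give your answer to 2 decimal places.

58.05

Neyman allocation: nₕ = n·NₕSₕ / Σⱼ NⱼSⱼ.
Σ NⱼSⱼ = 942·10.8 + 14887·17.3 + 13770·10.8 + 4268·14.6 = 478747.5.
n_{Dept I} = 446·4268·14.6 / 478747.5 = 58.05.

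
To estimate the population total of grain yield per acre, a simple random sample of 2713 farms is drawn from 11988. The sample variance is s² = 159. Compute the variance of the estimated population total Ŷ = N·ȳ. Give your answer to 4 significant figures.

6.516 × 10^6

Var(Ŷ) = N²·Var(ȳ) = N²·(1 − n/N)·s²/n.
f = 2713/11988 = 0.22630964; Var(ȳ) = 0.77369036·159/2713 = 0.045343445.
Var(Ŷ) = 11988² · 0.045343445 = 6.5164037 × 10^6.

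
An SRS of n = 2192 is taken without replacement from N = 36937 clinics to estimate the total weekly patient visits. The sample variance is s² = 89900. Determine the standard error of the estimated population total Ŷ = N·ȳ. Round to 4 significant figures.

229400

Var(Ŷ) = N²·Var(ȳ) = N²·(1 − n/N)·s²/n.
f = 2192/36937 = 0.05934429; Var(ȳ) = 0.94065571·89900/2192 = 38.5789.
Var(Ŷ) = 36937² · 38.5789 = 5.2634812 × 10^10.
SE(Ŷ) = √(5.2634812 × 10^10) = 229400.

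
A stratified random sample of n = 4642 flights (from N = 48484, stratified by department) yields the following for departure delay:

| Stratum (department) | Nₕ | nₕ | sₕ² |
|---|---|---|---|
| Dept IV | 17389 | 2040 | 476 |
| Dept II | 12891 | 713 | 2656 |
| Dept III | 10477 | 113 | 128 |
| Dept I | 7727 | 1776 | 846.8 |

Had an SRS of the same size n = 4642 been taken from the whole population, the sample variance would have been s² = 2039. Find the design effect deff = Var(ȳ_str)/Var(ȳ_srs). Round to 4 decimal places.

0.8482

Var(ȳ_str) = Σ Wₕ²(1−fₕ)sₕ²/nₕ with Wₕ = Nₕ/48484:
  Dept IV: (17389/48484)²·(1−2040/17389)·476/2040 = 0.026493211
  Dept II: (12891/48484)²·(1−713/12891)·2656/713 = 0.24877357
  Dept III: (10477/48484)²·(1−113/10477)·128/113 = 0.052323765
  Dept I: (7727/48484)²·(1−1776/7727)·846.8/1776 = 0.0093269976
  → Var(ȳ_str) = 0.33691754.
Var(ȳ_srs) = (1 − 4642/48484)·2039/4642 = 0.39719521.
deff = 0.33691754 / 0.39719521 = 0.8482.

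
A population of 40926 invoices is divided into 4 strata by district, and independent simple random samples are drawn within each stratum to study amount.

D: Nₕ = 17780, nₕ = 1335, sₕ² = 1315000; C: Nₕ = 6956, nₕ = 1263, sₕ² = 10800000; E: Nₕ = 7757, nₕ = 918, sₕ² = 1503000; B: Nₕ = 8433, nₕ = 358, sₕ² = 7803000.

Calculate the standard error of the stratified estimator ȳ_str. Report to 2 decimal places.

Var(ȳ_str) = Σₕ Wₕ²(1 − fₕ)sₕ²/nₕ with Wₕ = Nₕ/N, N = 40926.
D: Wₕ = 0.43444265; term = 0.43444265²·(1 − 0.07508436)·1315000/1335 = 171.9537.
C: Wₕ = 0.16996530; term = 0.16996530²·(1 − 0.18156987)·10800000/1263 = 202.17272.
E: Wₕ = 0.18953721; term = 0.18953721²·(1 − 0.11834472)·1503000/918 = 51.856607.
B: Wₕ = 0.20605483; term = 0.20605483²·(1 − 0.04245227)·7803000/358 = 886.14463.
Sum = 1312.1277.
SE = √(1312.1277) = 36.22.

36.22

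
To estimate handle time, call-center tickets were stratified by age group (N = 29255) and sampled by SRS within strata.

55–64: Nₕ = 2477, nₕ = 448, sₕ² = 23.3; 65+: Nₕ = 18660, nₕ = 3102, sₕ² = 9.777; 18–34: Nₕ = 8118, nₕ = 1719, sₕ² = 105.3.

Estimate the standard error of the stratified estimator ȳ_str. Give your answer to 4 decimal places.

Var(ȳ_str) = Σₕ Wₕ²(1 − fₕ)sₕ²/nₕ with Wₕ = Nₕ/N, N = 29255.
55–64: Wₕ = 0.08466929; term = 0.08466929²·(1 − 0.18086395)·23.3/448 = 3.0541176 × 10^-4.
65+: Wₕ = 0.63783969; term = 0.63783969²·(1 − 0.16623794)·9.777/3102 = 0.0010691263.
18–34: Wₕ = 0.27749103; term = 0.27749103²·(1 − 0.21175166)·105.3/1719 = 0.0037180348.
Sum = 0.0050925729.
SE = √(0.0050925729) = 0.0714.

0.0714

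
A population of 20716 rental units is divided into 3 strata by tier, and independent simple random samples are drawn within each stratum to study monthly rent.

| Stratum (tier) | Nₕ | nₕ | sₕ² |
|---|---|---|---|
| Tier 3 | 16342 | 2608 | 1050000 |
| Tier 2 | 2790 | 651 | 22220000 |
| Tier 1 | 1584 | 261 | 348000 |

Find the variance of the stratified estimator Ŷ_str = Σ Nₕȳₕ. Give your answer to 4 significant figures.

2.968 × 10^11

Var(Ŷ_str) = Σₕ Nₕ²(1 − fₕ)sₕ²/nₕ.
Tier 3: 16342²·(1 − 2608/16342)·1050000/2608 = 9.036161 × 10^10.
Tier 2: 2790²·(1 − 651/2790)·22220000/651 = 2.0369391 × 10^11.
Tier 1: 1584²·(1 − 261/1584)·348000/261 = 2.794176 × 10^9.
Sum = 2.968497 × 10^11.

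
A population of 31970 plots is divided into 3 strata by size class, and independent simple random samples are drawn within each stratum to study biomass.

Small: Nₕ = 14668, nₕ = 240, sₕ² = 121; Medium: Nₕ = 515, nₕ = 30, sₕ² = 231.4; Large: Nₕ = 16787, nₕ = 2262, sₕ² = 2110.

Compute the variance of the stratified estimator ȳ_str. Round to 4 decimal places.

0.3288

Var(ȳ_str) = Σₕ Wₕ²(1 − fₕ)sₕ²/nₕ with Wₕ = Nₕ/N, N = 31970.
Small: Wₕ = 0.45880513; term = 0.45880513²·(1 − 0.01636215)·121/240 = 0.10439168.
Medium: Wₕ = 0.01610885; term = 0.01610885²·(1 − 0.05825243)·231.4/30 = 0.0018849759.
Large: Wₕ = 0.52508602; term = 0.52508602²·(1 − 0.13474713)·2110/2262 = 0.22253269.
Sum = 0.32880935.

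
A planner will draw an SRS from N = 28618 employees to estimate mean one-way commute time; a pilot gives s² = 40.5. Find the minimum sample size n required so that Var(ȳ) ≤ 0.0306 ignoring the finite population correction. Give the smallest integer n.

Without fpc, n₀ = s²/D = 40.5/0.0306 = 1323.5294.
Rounding up, n = 1324.

1324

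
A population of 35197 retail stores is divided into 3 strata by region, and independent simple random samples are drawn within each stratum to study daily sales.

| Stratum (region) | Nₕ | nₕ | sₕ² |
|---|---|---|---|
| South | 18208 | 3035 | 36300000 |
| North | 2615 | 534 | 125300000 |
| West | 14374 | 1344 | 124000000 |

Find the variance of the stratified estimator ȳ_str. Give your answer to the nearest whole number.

17647

Var(ȳ_str) = Σₕ Wₕ²(1 − fₕ)sₕ²/nₕ with Wₕ = Nₕ/N, N = 35197.
South: Wₕ = 0.51731682; term = 0.51731682²·(1 − 0.16668497)·36300000/3035 = 2667.2906.
North: Wₕ = 0.07429610; term = 0.07429610²·(1 − 0.20420650)·125300000/534 = 1030.7238.
West: Wₕ = 0.40838708; term = 0.40838708²·(1 − 0.09350216)·124000000/1344 = 13948.682.
Sum = 17646.696.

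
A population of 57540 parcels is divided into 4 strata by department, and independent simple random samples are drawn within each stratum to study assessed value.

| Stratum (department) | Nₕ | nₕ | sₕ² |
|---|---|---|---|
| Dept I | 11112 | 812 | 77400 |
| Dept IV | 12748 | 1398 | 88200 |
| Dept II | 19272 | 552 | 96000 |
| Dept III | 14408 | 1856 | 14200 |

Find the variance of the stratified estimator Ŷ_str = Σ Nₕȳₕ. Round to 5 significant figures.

Var(Ŷ_str) = Σₕ Nₕ²(1 − fₕ)sₕ²/nₕ.
Dept I: 11112²·(1 − 812/11112)·77400/812 = 1.090974 × 10^10.
Dept IV: 12748²·(1 − 1398/12748)·88200/1398 = 9.1284981 × 10^9.
Dept II: 19272²·(1 − 552/19272)·96000/552 = 6.2742929 × 10^10.
Dept III: 14408²·(1 − 1856/14408)·14200/1856 = 1.3836524 × 10^9.
Sum = 8.416482 × 10^10.

8.4165 × 10^10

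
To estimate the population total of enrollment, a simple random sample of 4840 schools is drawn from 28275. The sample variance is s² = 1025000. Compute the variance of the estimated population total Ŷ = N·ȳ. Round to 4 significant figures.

1.403 × 10^11

Var(Ŷ) = N²·Var(ȳ) = N²·(1 − n/N)·s²/n.
f = 4840/28275 = 0.17117595; Var(ȳ) = 0.82882405·1025000/4840 = 175.52575.
Var(Ŷ) = 28275² · 175.52575 = 1.4032856 × 10^11.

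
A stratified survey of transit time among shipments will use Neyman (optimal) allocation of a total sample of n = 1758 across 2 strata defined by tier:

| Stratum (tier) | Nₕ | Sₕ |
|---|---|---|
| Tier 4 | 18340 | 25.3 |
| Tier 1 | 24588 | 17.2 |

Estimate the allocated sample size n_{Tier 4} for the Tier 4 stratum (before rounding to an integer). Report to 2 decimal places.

919.72

Neyman allocation: nₕ = n·NₕSₕ / Σⱼ NⱼSⱼ.
Σ NⱼSⱼ = 18340·25.3 + 24588·17.2 = 886915.6.
n_{Tier 4} = 1758·18340·25.3 / 886915.6 = 919.72.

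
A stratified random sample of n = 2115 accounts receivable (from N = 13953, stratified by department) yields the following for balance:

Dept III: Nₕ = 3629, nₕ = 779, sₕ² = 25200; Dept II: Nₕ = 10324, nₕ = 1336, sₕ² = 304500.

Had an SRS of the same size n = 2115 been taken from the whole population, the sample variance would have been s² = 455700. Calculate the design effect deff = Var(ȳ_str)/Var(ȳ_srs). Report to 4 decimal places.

0.6037

Var(ȳ_str) = Σ Wₕ²(1−fₕ)sₕ²/nₕ with Wₕ = Nₕ/13953:
  Dept III: (3629/13953)²·(1−779/3629)·25200/779 = 1.7185403
  Dept II: (10324/13953)²·(1−1336/10324)·304500/1336 = 108.63173
  → Var(ȳ_str) = 110.35027.
Var(ȳ_srs) = (1 − 2115/13953)·455700/2115 = 182.80135.
deff = 110.35027 / 182.80135 = 0.6037.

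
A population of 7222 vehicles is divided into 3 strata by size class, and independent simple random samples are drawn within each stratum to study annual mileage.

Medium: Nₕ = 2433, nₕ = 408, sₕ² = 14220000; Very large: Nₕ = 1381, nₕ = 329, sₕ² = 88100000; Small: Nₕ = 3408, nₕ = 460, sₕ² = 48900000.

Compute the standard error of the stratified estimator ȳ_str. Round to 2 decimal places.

Var(ȳ_str) = Σₕ Wₕ²(1 − fₕ)sₕ²/nₕ with Wₕ = Nₕ/N, N = 7222.
Medium: Wₕ = 0.33688729; term = 0.33688729²·(1 − 0.16769420)·14220000/408 = 3292.2409.
Very large: Wₕ = 0.19122127; term = 0.19122127²·(1 − 0.23823316)·88100000/329 = 7458.8944.
Small: Wₕ = 0.47189144; term = 0.47189144²·(1 − 0.13497653)·48900000/460 = 20476.849.
Sum = 31227.984.
SE = √(31227.984) = 176.71.

176.71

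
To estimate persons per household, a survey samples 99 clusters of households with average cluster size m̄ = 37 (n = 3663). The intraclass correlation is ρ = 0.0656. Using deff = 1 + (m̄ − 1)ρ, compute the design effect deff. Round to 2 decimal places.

deff = 1 + (37 − 1)·0.0656 = 1 + 2.3616 = 3.3616.

3.36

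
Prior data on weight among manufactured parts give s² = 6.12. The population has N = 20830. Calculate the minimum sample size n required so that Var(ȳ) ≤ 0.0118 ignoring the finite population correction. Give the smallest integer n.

519

Without fpc, n₀ = s²/D = 6.12/0.0118 = 518.6441.
Rounding up, n = 519.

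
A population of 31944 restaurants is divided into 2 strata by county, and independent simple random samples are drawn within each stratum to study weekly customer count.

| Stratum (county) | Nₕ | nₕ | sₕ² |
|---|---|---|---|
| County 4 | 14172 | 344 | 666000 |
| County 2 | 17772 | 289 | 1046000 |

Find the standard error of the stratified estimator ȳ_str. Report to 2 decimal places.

Var(ȳ_str) = Σₕ Wₕ²(1 − fₕ)sₕ²/nₕ with Wₕ = Nₕ/N, N = 31944.
County 4: Wₕ = 0.44365139; term = 0.44365139²·(1 − 0.02427321)·666000/344 = 371.81569.
County 2: Wₕ = 0.55634861; term = 0.55634861²·(1 − 0.01626153)·1046000/289 = 1102.0658.
Sum = 1473.8815.
SE = √(1473.8815) = 38.39.

38.39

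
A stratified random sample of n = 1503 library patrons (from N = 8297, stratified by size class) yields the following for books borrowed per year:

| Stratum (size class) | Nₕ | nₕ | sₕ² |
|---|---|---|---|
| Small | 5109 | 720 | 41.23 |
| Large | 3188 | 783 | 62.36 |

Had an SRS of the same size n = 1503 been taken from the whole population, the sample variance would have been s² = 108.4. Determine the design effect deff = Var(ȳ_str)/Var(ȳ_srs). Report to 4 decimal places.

0.4660

Var(ȳ_str) = Σ Wₕ²(1−fₕ)sₕ²/nₕ with Wₕ = Nₕ/8297:
  Small: (5109/8297)²·(1−720/5109)·41.23/720 = 0.018652633
  Large: (3188/8297)²·(1−783/3188)·62.36/783 = 0.0088702438
  → Var(ȳ_str) = 0.027522877.
Var(ȳ_srs) = (1 − 1503/8297)·108.4/1503 = 0.059057459.
deff = 0.027522877 / 0.059057459 = 0.4660.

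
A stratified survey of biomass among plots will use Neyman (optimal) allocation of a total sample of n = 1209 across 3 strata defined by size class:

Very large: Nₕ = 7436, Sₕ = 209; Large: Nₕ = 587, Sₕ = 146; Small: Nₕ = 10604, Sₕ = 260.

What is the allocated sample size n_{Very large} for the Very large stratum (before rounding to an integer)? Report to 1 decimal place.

Neyman allocation: nₕ = n·NₕSₕ / Σⱼ NⱼSⱼ.
Σ NⱼSⱼ = 7436·209 + 587·146 + 10604·260 = 4.396866 × 10^6.
n_{Very large} = 1209·7436·209 / (4.396866 × 10^6) = 427.3.

427.3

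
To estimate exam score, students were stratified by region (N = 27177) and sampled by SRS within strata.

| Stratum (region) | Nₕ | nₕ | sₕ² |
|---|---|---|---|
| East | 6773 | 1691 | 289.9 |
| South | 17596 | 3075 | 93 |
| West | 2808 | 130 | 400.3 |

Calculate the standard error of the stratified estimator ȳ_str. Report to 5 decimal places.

0.22317

Var(ȳ_str) = Σₕ Wₕ²(1 − fₕ)sₕ²/nₕ with Wₕ = Nₕ/N, N = 27177.
East: Wₕ = 0.24921809; term = 0.24921809²·(1 − 0.24966780)·289.9/1691 = 0.007989458.
South: Wₕ = 0.64745925; term = 0.64745925²·(1 − 0.17475563)·93/3075 = 0.010462736.
West: Wₕ = 0.10332266; term = 0.10332266²·(1 − 0.04629630)·400.3/130 = 0.031350674.
Sum = 0.049802868.
SE = √(0.049802868) = 0.22317.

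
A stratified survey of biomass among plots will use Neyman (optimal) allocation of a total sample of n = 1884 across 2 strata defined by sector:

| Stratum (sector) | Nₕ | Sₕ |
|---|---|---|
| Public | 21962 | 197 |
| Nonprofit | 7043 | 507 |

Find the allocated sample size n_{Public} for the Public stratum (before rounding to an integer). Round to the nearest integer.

1032

Neyman allocation: nₕ = n·NₕSₕ / Σⱼ NⱼSⱼ.
Σ NⱼSⱼ = 21962·197 + 7043·507 = 7.897315 × 10^6.
n_{Public} = 1884·21962·197 / (7.897315 × 10^6) = 1032.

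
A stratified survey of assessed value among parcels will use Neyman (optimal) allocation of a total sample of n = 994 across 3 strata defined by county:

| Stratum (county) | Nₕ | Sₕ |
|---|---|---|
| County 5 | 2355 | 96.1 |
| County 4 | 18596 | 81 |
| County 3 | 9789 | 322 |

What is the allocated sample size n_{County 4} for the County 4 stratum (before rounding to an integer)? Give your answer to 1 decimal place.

Neyman allocation: nₕ = n·NₕSₕ / Σⱼ NⱼSⱼ.
Σ NⱼSⱼ = 2355·96.1 + 18596·81 + 9789·322 = 4.8846495 × 10^6.
n_{County 4} = 994·18596·81 / (4.8846495 × 10^6) = 306.5.

306.5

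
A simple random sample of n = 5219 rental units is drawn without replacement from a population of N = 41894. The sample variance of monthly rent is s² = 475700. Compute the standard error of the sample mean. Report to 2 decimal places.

Under SRS without replacement, Var(ȳ) = (1 − f)·s²/n with f = n/N = 5219/41894 = 0.12457631.
Var(ȳ) = (1 − 0.12457631)·475700/5219 = 0.87542369·91.147729 = 79.792882.
SE(ȳ) = √(79.792882) = 8.93.

8.93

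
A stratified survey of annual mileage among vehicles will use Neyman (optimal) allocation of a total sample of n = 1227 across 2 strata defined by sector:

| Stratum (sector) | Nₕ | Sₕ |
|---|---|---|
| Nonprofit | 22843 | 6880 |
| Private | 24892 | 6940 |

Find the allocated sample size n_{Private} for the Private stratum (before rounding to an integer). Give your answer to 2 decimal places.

642.49

Neyman allocation: nₕ = n·NₕSₕ / Σⱼ NⱼSⱼ.
Σ NⱼSⱼ = 22843·6880 + 24892·6940 = 3.2991032 × 10^8.
n_{Private} = 1227·24892·6940 / (3.2991032 × 10^8) = 642.49.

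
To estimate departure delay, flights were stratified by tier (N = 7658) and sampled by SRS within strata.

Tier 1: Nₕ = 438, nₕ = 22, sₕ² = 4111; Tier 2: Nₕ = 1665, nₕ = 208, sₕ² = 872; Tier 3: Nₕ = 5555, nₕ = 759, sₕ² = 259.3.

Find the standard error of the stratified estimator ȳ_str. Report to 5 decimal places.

Var(ȳ_str) = Σₕ Wₕ²(1 − fₕ)sₕ²/nₕ with Wₕ = Nₕ/N, N = 7658.
Tier 1: Wₕ = 0.05719509; term = 0.05719509²·(1 − 0.05022831)·4111/22 = 0.58057925.
Tier 2: Wₕ = 0.21741969; term = 0.21741969²·(1 − 0.12492492)·872/208 = 0.17341882.
Tier 3: Wₕ = 0.72538522; term = 0.72538522²·(1 − 0.13663366)·259.3/759 = 0.15520055.
Sum = 0.90919862.
SE = √(0.90919862) = 0.95352.

0.95352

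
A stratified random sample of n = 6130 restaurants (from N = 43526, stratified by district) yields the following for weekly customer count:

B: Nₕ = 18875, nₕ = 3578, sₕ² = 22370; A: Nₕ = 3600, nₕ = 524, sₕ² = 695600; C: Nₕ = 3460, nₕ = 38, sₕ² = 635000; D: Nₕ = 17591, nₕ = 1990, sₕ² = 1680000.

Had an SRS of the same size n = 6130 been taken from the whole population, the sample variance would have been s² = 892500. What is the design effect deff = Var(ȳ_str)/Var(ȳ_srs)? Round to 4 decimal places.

Var(ȳ_str) = Σ Wₕ²(1−fₕ)sₕ²/nₕ with Wₕ = Nₕ/43526:
  B: (18875/43526)²·(1−3578/18875)·22370/3578 = 0.95284303
  A: (3600/43526)²·(1−524/3600)·695600/524 = 7.7592475
  C: (3460/43526)²·(1−38/3460)·635000/38 = 104.43564
  D: (17591/43526)²·(1−1990/17591)·1680000/1990 = 122.29302
  → Var(ȳ_str) = 235.44075.
Var(ȳ_srs) = (1 − 6130/43526)·892500/6130 = 125.09045.
deff = 235.44075 / 125.09045 = 1.8822.

1.8822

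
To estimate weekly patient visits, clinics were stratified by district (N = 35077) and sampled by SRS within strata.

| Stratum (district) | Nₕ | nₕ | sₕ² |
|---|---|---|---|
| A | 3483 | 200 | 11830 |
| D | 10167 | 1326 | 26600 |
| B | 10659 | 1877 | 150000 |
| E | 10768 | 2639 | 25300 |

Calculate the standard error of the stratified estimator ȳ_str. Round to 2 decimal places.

Var(ȳ_str) = Σₕ Wₕ²(1 − fₕ)sₕ²/nₕ with Wₕ = Nₕ/N, N = 35077.
A: Wₕ = 0.09929583; term = 0.09929583²·(1 − 0.05742176)·11830/200 = 0.54971074.
D: Wₕ = 0.28984805; term = 0.28984805²·(1 − 0.13042195)·26600/1326 = 1.4655055.
B: Wₕ = 0.30387433; term = 0.30387433²·(1 − 0.17609532)·150000/1877 = 6.0798378.
E: Wₕ = 0.30698178; term = 0.30698178²·(1 − 0.24507801)·25300/2639 = 0.68203775.
Sum = 8.7770918.
SE = √(8.7770918) = 2.96.

2.96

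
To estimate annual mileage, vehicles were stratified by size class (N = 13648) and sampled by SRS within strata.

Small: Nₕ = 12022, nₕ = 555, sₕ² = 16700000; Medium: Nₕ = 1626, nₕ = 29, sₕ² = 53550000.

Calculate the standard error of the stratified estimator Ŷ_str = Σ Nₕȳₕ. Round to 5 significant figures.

Var(Ŷ_str) = Σₕ Nₕ²(1 − fₕ)sₕ²/nₕ.
Small: 12022²·(1 − 555/12022)·16700000/555 = 4.1481077 × 10^12.
Medium: 1626²·(1 − 29/1626)·53550000/29 = 4.7949815 × 10^12.
Sum = 8.9430892 × 10^12.
SE = √(8.9430892 × 10^12) = 2.9905 × 10^6.

2.9905 × 10^6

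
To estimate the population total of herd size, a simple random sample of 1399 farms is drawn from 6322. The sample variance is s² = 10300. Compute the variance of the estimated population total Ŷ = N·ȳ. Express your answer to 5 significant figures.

Var(Ŷ) = N²·Var(ȳ) = N²·(1 − n/N)·s²/n.
f = 1399/6322 = 0.22129073; Var(ȳ) = 0.77870927·10300/1399 = 5.7331705.
Var(Ŷ) = 6322² · 5.7331705 = 2.2914155 × 10^8.

2.2914 × 10^8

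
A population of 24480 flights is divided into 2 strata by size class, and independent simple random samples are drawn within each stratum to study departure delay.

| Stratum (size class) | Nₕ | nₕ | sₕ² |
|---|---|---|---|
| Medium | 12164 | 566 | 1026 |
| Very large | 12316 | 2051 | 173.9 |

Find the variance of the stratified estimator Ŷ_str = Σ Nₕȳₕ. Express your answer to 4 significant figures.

Var(Ŷ_str) = Σₕ Nₕ²(1 − fₕ)sₕ²/nₕ.
Medium: 12164²·(1 − 566/12164)·1026/566 = 2.5573516 × 10^8.
Very large: 12316²·(1 − 2051/12316)·173.9/2051 = 1.0719204 × 10^7.
Sum = 2.6645436 × 10^8.

2.665 × 10^8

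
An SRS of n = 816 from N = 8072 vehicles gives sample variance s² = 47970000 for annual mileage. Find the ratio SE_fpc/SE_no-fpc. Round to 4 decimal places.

0.9481

f = n/N = 816/8072 = 0.10109019.
SE_no-fpc = √(s²/n) = 242.45982; SE_fpc = √((1−f)s²/n) = 229.87823.
Ratio = √(1−f) = 0.94810854.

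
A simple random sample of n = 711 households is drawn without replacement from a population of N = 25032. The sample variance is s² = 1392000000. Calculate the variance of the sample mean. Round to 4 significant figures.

Under SRS without replacement, Var(ȳ) = (1 − f)·s²/n with f = n/N = 711/25032 = 0.02840364.
Var(ȳ) = (1 − 0.02840364)·1392000000/711 = 0.97159636·1.9578059 × 10^6 = 1.9021971 × 10^6.

1.902 × 10^6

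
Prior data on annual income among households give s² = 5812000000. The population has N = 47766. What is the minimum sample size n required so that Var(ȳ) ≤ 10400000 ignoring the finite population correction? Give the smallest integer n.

Without fpc, n₀ = s²/D = 5812000000/10400000 = 558.8462.
Rounding up, n = 559.

559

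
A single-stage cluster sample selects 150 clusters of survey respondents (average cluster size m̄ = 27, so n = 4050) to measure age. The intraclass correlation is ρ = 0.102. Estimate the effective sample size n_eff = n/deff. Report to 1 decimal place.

deff = 1 + (27 − 1)·0.102 = 1 + 2.652 = 3.652.
n_eff = 4050 / 3.652 = 1109.0.

1109.0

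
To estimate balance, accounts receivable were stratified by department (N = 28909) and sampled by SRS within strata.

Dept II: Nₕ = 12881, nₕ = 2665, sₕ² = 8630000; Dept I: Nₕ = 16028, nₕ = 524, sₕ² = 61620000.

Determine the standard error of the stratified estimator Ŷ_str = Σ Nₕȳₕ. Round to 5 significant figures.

Var(Ŷ_str) = Σₕ Nₕ²(1 − fₕ)sₕ²/nₕ.
Dept II: 12881²·(1 − 2665/12881)·8630000/2665 = 4.261319 × 10^11.
Dept I: 16028²·(1 − 524/16028)·61620000/524 = 2.922224 × 10^13.
Sum = 2.9648372 × 10^13.
SE = √(2.9648372 × 10^13) = 5.4450 × 10^6.

5.4450 × 10^6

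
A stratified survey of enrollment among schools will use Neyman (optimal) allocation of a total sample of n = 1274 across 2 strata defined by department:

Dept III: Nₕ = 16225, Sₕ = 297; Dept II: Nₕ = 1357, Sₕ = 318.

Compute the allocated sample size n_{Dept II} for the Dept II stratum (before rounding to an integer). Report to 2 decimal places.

Neyman allocation: nₕ = n·NₕSₕ / Σⱼ NⱼSⱼ.
Σ NⱼSⱼ = 16225·297 + 1357·318 = 5.250351 × 10^6.
n_{Dept II} = 1274·1357·318 / (5.250351 × 10^6) = 104.71.

104.71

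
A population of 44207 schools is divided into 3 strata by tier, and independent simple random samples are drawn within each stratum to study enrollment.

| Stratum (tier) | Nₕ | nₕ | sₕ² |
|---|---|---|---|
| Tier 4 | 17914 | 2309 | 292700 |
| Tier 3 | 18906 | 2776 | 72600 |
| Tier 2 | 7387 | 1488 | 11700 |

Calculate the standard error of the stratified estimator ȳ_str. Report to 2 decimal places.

4.73

Var(ȳ_str) = Σₕ Wₕ²(1 − fₕ)sₕ²/nₕ with Wₕ = Nₕ/N, N = 44207.
Tier 4: Wₕ = 0.40522994; term = 0.40522994²·(1 − 0.12889360)·292700/2309 = 18.133141.
Tier 3: Wₕ = 0.42766983; term = 0.42766983²·(1 − 0.14683169)·72600/2776 = 4.0810235.
Tier 2: Wₕ = 0.16710023; term = 0.16710023²·(1 − 0.20143495)·11700/1488 = 0.17532641.
Sum = 22.389491.
SE = √(22.389491) = 4.73.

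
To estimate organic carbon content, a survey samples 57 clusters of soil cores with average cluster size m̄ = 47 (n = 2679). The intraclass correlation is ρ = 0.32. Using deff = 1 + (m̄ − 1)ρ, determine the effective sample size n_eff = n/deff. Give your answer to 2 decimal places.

deff = 1 + (47 − 1)·0.32 = 1 + 14.72 = 15.72.
n_eff = 2679 / 15.72 = 170.42.

170.42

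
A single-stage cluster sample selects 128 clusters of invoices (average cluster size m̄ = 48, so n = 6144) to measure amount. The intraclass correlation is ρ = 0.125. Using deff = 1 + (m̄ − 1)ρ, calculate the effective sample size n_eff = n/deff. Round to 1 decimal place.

893.7

deff = 1 + (48 − 1)·0.125 = 1 + 5.875 = 6.875.
n_eff = 6144 / 6.875 = 893.7.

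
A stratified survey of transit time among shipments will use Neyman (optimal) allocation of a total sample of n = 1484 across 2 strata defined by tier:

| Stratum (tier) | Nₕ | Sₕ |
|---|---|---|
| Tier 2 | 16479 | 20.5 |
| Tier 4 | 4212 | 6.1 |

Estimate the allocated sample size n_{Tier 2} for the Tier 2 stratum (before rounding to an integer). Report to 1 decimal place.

Neyman allocation: nₕ = n·NₕSₕ / Σⱼ NⱼSⱼ.
Σ NⱼSⱼ = 16479·20.5 + 4212·6.1 = 363512.7.
n_{Tier 2} = 1484·16479·20.5 / 363512.7 = 1379.1.

1379.1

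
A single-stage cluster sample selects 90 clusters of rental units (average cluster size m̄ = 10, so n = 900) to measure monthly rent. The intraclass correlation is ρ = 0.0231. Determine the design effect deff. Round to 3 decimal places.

1.208

deff = 1 + (10 − 1)·0.0231 = 1 + 0.2079 = 1.2079.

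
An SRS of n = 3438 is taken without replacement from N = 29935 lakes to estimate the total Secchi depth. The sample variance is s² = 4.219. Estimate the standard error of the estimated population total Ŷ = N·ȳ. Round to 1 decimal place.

986.6

Var(Ŷ) = N²·Var(ȳ) = N²·(1 − n/N)·s²/n.
f = 3438/29935 = 0.11484884; Var(ȳ) = 0.88515116·4.219/3438 = 0.0010862283.
Var(Ŷ) = 29935² · 0.0010862283 = 973373.77.
SE(Ŷ) = √(973373.77) = 986.6.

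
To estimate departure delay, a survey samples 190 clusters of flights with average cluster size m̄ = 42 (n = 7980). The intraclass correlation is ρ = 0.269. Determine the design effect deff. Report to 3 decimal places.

deff = 1 + (42 − 1)·0.269 = 1 + 11.029 = 12.029.

12.029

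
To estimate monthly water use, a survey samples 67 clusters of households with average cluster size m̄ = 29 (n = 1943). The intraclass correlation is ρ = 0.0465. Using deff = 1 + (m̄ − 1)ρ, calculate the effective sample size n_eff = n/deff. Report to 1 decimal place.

deff = 1 + (29 − 1)·0.0465 = 1 + 1.302 = 2.302.
n_eff = 1943 / 2.302 = 844.0.

844.0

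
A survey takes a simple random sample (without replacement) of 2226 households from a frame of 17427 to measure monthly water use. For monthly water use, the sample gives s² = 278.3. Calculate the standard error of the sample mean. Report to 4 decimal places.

Under SRS without replacement, Var(ȳ) = (1 − f)·s²/n with f = n/N = 2226/17427 = 0.12773283.
Var(ȳ) = (1 − 0.12773283)·278.3/2226 = 0.87226717·0.12502246 = 0.10905299.
SE(ȳ) = √(0.10905299) = 0.3302.

0.3302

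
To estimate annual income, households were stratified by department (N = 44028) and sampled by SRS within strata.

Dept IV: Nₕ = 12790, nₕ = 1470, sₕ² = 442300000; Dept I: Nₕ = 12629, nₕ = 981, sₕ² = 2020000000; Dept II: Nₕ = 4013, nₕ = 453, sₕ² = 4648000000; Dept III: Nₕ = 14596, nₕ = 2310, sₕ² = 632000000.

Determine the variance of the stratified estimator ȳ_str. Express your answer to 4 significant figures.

279700

Var(ȳ_str) = Σₕ Wₕ²(1 − fₕ)sₕ²/nₕ with Wₕ = Nₕ/N, N = 44028.
Dept IV: Wₕ = 0.29049696; term = 0.29049696²·(1 − 0.11493354)·442300000/1470 = 22472.876.
Dept I: Wₕ = 0.28684019; term = 0.28684019²·(1 − 0.07767836)·2020000000/981 = 156258.9.
Dept II: Wₕ = 0.09114654; term = 0.09114654²·(1 − 0.11288313)·4648000000/453 = 75618.692.
Dept III: Wₕ = 0.33151631; term = 0.33151631²·(1 − 0.15826254)·632000000/2310 = 25309.965.
Sum = 279660.43.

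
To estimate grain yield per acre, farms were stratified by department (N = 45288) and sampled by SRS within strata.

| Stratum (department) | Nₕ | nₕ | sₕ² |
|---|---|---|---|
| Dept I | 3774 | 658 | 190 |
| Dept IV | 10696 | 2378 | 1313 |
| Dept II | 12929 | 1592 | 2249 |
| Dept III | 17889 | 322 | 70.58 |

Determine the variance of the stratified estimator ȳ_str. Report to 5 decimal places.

Var(ȳ_str) = Σₕ Wₕ²(1 − fₕ)sₕ²/nₕ with Wₕ = Nₕ/N, N = 45288.
Dept I: Wₕ = 0.08333333; term = 0.08333333²·(1 − 0.17435082)·190/658 = 0.0016556204.
Dept IV: Wₕ = 0.23617735; term = 0.23617735²·(1 − 0.22232610)·1313/2378 = 0.023951179.
Dept II: Wₕ = 0.28548401; term = 0.28548401²·(1 − 0.12313404)·2249/1592 = 0.10095857.
Dept III: Wₕ = 0.39500530; term = 0.39500530²·(1 − 0.01799989)·70.58/322 = 0.033584831.
Sum = 0.1601502.

0.16015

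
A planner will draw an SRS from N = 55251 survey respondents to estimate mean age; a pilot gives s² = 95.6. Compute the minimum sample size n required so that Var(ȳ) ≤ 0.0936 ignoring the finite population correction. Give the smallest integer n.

Without fpc, n₀ = s²/D = 95.6/0.0936 = 1021.3675.
Rounding up, n = 1022.

1022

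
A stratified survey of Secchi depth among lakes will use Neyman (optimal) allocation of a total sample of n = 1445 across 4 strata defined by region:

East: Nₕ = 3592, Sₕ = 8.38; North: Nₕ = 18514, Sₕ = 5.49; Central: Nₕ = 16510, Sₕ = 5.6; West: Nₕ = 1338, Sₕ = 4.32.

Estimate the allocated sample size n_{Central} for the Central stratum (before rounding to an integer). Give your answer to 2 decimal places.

580.92

Neyman allocation: nₕ = n·NₕSₕ / Σⱼ NⱼSⱼ.
Σ NⱼSⱼ = 3592·8.38 + 18514·5.49 + 16510·5.6 + 1338·4.32 = 229978.98.
n_{Central} = 1445·16510·5.6 / 229978.98 = 580.92.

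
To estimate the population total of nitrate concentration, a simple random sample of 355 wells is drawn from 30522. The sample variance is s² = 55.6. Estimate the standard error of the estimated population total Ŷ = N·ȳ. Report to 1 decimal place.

12008.7

Var(Ŷ) = N²·Var(ȳ) = N²·(1 − n/N)·s²/n.
f = 355/30522 = 0.01163095; Var(ȳ) = 0.98836905·55.6/355 = 0.15479808.
Var(Ŷ) = 30522² · 0.15479808 = 1.4420873 × 10^8.
SE(Ŷ) = √(1.4420873 × 10^8) = 12008.7.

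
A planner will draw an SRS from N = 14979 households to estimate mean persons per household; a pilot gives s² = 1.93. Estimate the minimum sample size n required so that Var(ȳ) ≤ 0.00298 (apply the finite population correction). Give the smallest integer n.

621

Without fpc, n₀ = s²/D = 1.93/0.00298 = 647.6510.
With fpc, (1 − n/N)·s²/n ≤ D requires n ≥ n₀/(1 + n₀/N) = 647.6510/(1 + 647.6510/14979) = 620.8089.
Rounding up, n = 621.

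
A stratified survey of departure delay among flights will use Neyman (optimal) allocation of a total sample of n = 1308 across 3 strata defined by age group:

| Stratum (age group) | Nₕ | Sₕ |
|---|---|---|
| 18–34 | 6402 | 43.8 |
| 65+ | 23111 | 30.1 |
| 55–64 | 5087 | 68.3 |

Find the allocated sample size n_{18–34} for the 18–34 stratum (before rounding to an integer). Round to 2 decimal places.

277.13

Neyman allocation: nₕ = n·NₕSₕ / Σⱼ NⱼSⱼ.
Σ NⱼSⱼ = 6402·43.8 + 23111·30.1 + 5087·68.3 = 1.3234908 × 10^6.
n_{18–34} = 1308·6402·43.8 / (1.3234908 × 10^6) = 277.13.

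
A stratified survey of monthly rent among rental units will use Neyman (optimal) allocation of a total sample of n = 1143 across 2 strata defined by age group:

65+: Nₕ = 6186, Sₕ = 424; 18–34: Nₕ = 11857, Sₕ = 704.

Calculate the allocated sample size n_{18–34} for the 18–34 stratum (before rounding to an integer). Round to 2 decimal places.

869.72

Neyman allocation: nₕ = n·NₕSₕ / Σⱼ NⱼSⱼ.
Σ NⱼSⱼ = 6186·424 + 11857·704 = 1.0970192 × 10^7.
n_{18–34} = 1143·11857·704 / (1.0970192 × 10^7) = 869.72.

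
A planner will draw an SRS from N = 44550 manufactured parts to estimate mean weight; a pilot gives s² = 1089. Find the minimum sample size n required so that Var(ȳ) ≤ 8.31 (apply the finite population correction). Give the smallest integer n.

131

Without fpc, n₀ = s²/D = 1089/8.31 = 131.0469.
With fpc, (1 − n/N)·s²/n ≤ D requires n ≥ n₀/(1 + n₀/N) = 131.0469/(1 + 131.0469/44550) = 130.6625.
Rounding up, n = 131.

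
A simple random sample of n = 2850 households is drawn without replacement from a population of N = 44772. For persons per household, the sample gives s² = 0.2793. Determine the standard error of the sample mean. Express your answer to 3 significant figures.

0.00958

Under SRS without replacement, Var(ȳ) = (1 − f)·s²/n with f = n/N = 2850/44772 = 0.06365586.
Var(ȳ) = (1 − 0.06365586)·0.2793/2850 = 0.93634414·9.8 × 10^-5 = 9.1761726 × 10^-5.
SE(ȳ) = √(9.1761726 × 10^-5) = 0.00958.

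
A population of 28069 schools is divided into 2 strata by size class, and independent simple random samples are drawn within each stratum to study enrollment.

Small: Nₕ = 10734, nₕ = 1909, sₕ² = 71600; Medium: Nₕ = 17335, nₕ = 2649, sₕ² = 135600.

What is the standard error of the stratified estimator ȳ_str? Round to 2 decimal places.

Var(ȳ_str) = Σₕ Wₕ²(1 − fₕ)sₕ²/nₕ with Wₕ = Nₕ/N, N = 28069.
Small: Wₕ = 0.38241476; term = 0.38241476²·(1 − 0.17784610)·71600/1909 = 4.5095117.
Medium: Wₕ = 0.61758524; term = 0.61758524²·(1 − 0.15281223)·135600/2649 = 16.540599.
Sum = 21.050111.
SE = √(21.050111) = 4.59.

4.59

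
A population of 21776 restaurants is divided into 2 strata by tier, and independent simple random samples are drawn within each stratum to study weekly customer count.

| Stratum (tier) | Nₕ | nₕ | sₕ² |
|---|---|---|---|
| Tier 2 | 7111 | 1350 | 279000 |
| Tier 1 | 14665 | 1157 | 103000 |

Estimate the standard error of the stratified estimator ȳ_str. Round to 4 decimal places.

7.4192

Var(ȳ_str) = Σₕ Wₕ²(1 − fₕ)sₕ²/nₕ with Wₕ = Nₕ/N, N = 21776.
Tier 2: Wₕ = 0.32655217; term = 0.32655217²·(1 − 0.18984672)·279000/1350 = 17.854298.
Tier 1: Wₕ = 0.67344783; term = 0.67344783²·(1 − 0.07889533)·103000/1157 = 37.189537.
Sum = 55.043835.
SE = √(55.043835) = 7.4192.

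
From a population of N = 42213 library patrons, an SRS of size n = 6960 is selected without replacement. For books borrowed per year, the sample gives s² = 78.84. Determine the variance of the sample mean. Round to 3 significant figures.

Under SRS without replacement, Var(ȳ) = (1 − f)·s²/n with f = n/N = 6960/42213 = 0.16487812.
Var(ȳ) = (1 − 0.16487812)·78.84/6960 = 0.83512188·0.011327586 = 0.0094599151.

0.00946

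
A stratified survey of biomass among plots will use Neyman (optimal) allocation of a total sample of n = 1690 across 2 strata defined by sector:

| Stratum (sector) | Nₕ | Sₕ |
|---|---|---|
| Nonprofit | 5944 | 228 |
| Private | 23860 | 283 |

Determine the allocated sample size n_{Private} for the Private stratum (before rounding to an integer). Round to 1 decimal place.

Neyman allocation: nₕ = n·NₕSₕ / Σⱼ NⱼSⱼ.
Σ NⱼSⱼ = 5944·228 + 23860·283 = 8.107612 × 10^6.
n_{Private} = 1690·23860·283 / (8.107612 × 10^6) = 1407.5.

1407.5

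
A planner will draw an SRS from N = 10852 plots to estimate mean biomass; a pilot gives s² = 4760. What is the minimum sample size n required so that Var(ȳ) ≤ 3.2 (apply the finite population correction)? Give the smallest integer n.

Without fpc, n₀ = s²/D = 4760/3.2 = 1487.5000.
With fpc, (1 − n/N)·s²/n ≤ D requires n ≥ n₀/(1 + n₀/N) = 1487.5000/(1 + 1487.5000/10852) = 1308.1851.
Rounding up, n = 1309.

1309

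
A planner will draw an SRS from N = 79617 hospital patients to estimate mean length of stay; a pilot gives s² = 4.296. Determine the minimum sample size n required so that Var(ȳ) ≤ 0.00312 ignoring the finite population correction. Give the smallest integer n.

Without fpc, n₀ = s²/D = 4.296/0.00312 = 1376.9231.
Rounding up, n = 1377.

1377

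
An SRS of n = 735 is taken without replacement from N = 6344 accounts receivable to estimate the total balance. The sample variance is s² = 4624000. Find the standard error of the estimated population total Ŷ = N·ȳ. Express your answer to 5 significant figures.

473140

Var(Ŷ) = N²·Var(ȳ) = N²·(1 − n/N)·s²/n.
f = 735/6344 = 0.11585750; Var(ȳ) = 0.88414250·4624000/735 = 5562.2788.
Var(Ŷ) = 6344² · 5562.2788 = 2.2386134 × 10^11.
SE(Ŷ) = √(2.2386134 × 10^11) = 473140.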